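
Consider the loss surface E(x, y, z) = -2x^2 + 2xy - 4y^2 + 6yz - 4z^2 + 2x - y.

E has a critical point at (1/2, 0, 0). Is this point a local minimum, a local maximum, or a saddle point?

local maximum

The Hessian is constant: H = [[-4, 2, 0], [2, -8, 6], [0, 6, -8]].
Leading principal minors: Δ₁ = -4, Δ₂ = 28, Δ₃ = -80.
The minors alternate sign starting negative (−, +, −), so H is negative definite: a local maximum.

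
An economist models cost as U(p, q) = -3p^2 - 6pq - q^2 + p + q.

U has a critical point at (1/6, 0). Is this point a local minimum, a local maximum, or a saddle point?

saddle point

The Hessian of U is constant: H = [[-6, -6], [-6, -2]].
det(H) = (-6)·(-2) − (-6)² = -24.
Since det(H) < 0, H is indefinite and the critical point is a saddle point.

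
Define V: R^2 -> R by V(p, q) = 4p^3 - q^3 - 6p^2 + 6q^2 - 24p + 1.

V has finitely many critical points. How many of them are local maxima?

V separates as a function of p plus a function of q, so ∇V=0 decouples.
∂V/∂p = 12(p - 2)(p + 1) = 0 at p ∈ {-1, 2}; ∂V/∂q = -3q(q - 4) = 0 at q ∈ {0, 4}.
The Hessian is diagonal: diag(V_pp, V_qq). Second derivatives: V_pp(-1)=-36, V_pp(2)=36; V_qq(0)=12, V_qq(4)=-12.
Local maxima occur where both diagonal entries negative: (-1, 4). Count: 1.

1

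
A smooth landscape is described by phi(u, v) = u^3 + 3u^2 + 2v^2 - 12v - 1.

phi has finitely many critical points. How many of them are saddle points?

1

phi separates as a function of u plus a function of v, so ∇phi=0 decouples.
∂phi/∂u = 3u(u + 2) = 0 at u ∈ {-2, 0}; ∂phi/∂v = 4(v - 3) = 0 at v ∈ {3}.
The Hessian is diagonal: diag(phi_uu, phi_vv). Second derivatives: phi_uu(-2)=-6, phi_uu(0)=6; phi_vv(3)=4.
Saddle points occur where the two diagonal entries have opposite signs: (-2, 3). Count: 1.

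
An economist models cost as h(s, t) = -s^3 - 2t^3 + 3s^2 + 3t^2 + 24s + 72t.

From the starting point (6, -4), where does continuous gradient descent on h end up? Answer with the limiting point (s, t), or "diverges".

diverges

h is separable, so gradient descent decouples: s follows -∂h/∂s, t follows -∂h/∂t.
∂h/∂s = -3(s - 4)(s + 2); at s=6 this is -48, so s increases.
∂h/∂t = -6(t - 4)(t + 3); at t=-4 this is -48, so t increases.
The s-coordinate has no critical point in that direction and runs off to infinity.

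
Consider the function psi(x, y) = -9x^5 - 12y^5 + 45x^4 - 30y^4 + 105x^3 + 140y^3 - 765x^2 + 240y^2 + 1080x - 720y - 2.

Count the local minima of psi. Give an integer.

4

psi separates as a function of x plus a function of y, so ∇psi=0 decouples.
∂psi/∂x = -45(x - 4)(x - 2)(x - 1)(x + 3) = 0 at x ∈ {-3, 1, 2, 4}; ∂psi/∂y = -60(y - 2)(y - 1)(y + 2)(y + 3) = 0 at y ∈ {-3, -2, 1, 2}.
The Hessian is diagonal: diag(psi_xx, psi_yy). Second derivatives: psi_xx(-3)=6300, psi_xx(1)=-540, psi_xx(2)=450, psi_xx(4)=-1890; psi_yy(-3)=1200, psi_yy(-2)=-720, psi_yy(1)=720, psi_yy(2)=-1200.
Local minima occur where both diagonal entries positive: (-3, -3), (-3, 1), (2, -3), (2, 1). Count: 4.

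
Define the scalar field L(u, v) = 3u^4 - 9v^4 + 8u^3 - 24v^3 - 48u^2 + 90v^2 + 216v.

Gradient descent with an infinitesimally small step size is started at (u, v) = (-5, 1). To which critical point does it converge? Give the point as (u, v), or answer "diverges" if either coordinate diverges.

L is separable, so gradient descent decouples: u follows -∂L/∂u, v follows -∂L/∂v.
∂L/∂u = 12u(u - 2)(u + 4); at u=-5 this is -420, so u increases.
∂L/∂v = -36(v - 2)(v + 1)(v + 3); at v=1 this is 288, so v decreases.
u converges to its nearest critical value -4 (a local min of the u-part); v converges to -1. The iterate converges to (-4, -1).

(-4, -1)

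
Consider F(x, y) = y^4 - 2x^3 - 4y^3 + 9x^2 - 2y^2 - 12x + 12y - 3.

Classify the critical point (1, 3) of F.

local minimum

The mixed partial ∂²F/∂x∂y is 0, so the Hessian at any point is diag(F_xx, F_yy) = diag(6(-2x + 3), 4(3y^2 - 6y - 1)).
At (1, 3): H = diag(6, 32).
Both eigenvalues are positive, so H is positive definite: a local minimum.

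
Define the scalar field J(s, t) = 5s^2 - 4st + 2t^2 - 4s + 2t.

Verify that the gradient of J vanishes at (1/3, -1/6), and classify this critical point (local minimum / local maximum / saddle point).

local minimum

∇J = (10s - 4t - 4, -4s + 4t + 2); substituting (1/3, -1/6) gives ∇J = (0, 0), so (1/3, -1/6) is indeed a critical point.
The Hessian of J is constant: H = [[10, -4], [-4, 4]].
det(H) = 10·4 − (-4)² = 24.
det(H) > 0 and tr(H) = 14 > 0, so H is positive definite and the point is a local minimum.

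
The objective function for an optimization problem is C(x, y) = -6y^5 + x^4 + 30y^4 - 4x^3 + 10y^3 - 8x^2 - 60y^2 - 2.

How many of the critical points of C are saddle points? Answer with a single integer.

6

C separates as a function of x plus a function of y, so ∇C=0 decouples.
∂C/∂x = 4x(x - 4)(x + 1) = 0 at x ∈ {-1, 0, 4}; ∂C/∂y = -30y(y - 4)(y - 1)(y + 1) = 0 at y ∈ {-1, 0, 1, 4}.
The Hessian is diagonal: diag(C_xx, C_yy). Second derivatives: C_xx(-1)=20, C_xx(0)=-16, C_xx(4)=80; C_yy(-1)=300, C_yy(0)=-120, C_yy(1)=180, C_yy(4)=-1800.
Saddle points occur where the two diagonal entries have opposite signs: (-1, 0), (-1, 4), (0, -1), (0, 1), (4, 0), (4, 4). Count: 6.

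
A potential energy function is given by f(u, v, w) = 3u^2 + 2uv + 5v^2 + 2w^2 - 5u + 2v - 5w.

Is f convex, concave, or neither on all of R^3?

f is quadratic, so its Hessian is the constant matrix H = [[6, 2, 0], [2, 10, 0], [0, 0, 4]].
Leading principal minors: 6, 56, 224.
All positive ⇒ H ≻ 0 ⇒ convex.

convex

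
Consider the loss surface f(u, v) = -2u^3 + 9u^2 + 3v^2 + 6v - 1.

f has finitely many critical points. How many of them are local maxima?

0

f separates as a function of u plus a function of v, so ∇f=0 decouples.
∂f/∂u = -6u(u - 3) = 0 at u ∈ {0, 3}; ∂f/∂v = 6(v + 1) = 0 at v ∈ {-1}.
The Hessian is diagonal: diag(f_uu, f_vv). Second derivatives: f_uu(0)=18, f_uu(3)=-18; f_vv(-1)=6.
Local maxima occur where both diagonal entries negative: none. Count: 0.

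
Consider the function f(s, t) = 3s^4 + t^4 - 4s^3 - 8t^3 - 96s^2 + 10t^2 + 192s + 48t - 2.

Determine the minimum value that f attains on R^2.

f(s,t) separates as P(s) + Q(t) − 2, so its minimum is min P + min Q − 2.
P'(s) = 12(s - 4)(s - 1)(s + 4) vanishes at s ∈ {-4, 1, 4}; Q'(t) = 4(t - 4)(t - 3)(t + 1) vanishes at t ∈ {-1, 3, 4}.
Local minima of P (where P''>0): P(-4)=-1280, P(4)=-256. Local minima of Q: Q(-1)=-29, Q(4)=96.
So the global minimum of f is P(-4) + Q(-1) − 2 = -1280 − 29 − 2 = -1311, attained at (-4, -1).

-1311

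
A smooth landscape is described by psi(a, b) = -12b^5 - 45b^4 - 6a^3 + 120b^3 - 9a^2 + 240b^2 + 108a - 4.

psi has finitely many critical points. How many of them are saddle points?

psi separates as a function of a plus a function of b, so ∇psi=0 decouples.
∂psi/∂a = -18(a - 2)(a + 3) = 0 at a ∈ {-3, 2}; ∂psi/∂b = -60b(b - 2)(b + 1)(b + 4) = 0 at b ∈ {-4, -1, 0, 2}.
The Hessian is diagonal: diag(psi_aa, psi_bb). Second derivatives: psi_aa(-3)=90, psi_aa(2)=-90; psi_bb(-4)=4320, psi_bb(-1)=-540, psi_bb(0)=480, psi_bb(2)=-2160.
Saddle points occur where the two diagonal entries have opposite signs: (-3, -1), (-3, 2), (2, -4), (2, 0). Count: 4.

4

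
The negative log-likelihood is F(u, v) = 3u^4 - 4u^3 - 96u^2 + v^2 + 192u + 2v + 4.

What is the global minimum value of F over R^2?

F(u,v) separates as P(u) + Q(v) + 4, so its minimum is min P + min Q + 4.
P'(u) = 12(u - 4)(u - 1)(u + 4) vanishes at u ∈ {-4, 1, 4}; Q'(v) = 2v + 2 vanishes at v ∈ {-1}.
Local minima of P (where P''>0): P(-4)=-1280, P(4)=-256. Local minima of Q: Q(-1)=-1.
So the global minimum of F is P(-4) + Q(-1) + 4 = -1280 − 1 + 4 = -1277, attained at (-4, -1).

-1277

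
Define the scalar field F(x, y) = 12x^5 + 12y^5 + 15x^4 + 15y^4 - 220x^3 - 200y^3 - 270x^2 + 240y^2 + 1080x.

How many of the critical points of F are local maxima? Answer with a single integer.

F separates as a function of x plus a function of y, so ∇F=0 decouples.
∂F/∂x = 60(x - 3)(x - 1)(x + 2)(x + 3) = 0 at x ∈ {-3, -2, 1, 3}; ∂F/∂y = 60y(y - 2)(y - 1)(y + 4) = 0 at y ∈ {-4, 0, 1, 2}.
The Hessian is diagonal: diag(F_xx, F_yy). Second derivatives: F_xx(-3)=-1440, F_xx(-2)=900, F_xx(1)=-1440, F_xx(3)=3600; F_yy(-4)=-7200, F_yy(0)=480, F_yy(1)=-300, F_yy(2)=720.
Local maxima occur where both diagonal entries negative: (-3, -4), (-3, 1), (1, -4), (1, 1). Count: 4.

4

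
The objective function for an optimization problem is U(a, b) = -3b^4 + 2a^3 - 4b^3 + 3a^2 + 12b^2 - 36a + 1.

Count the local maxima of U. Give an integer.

U separates as a function of a plus a function of b, so ∇U=0 decouples.
∂U/∂a = 6(a - 2)(a + 3) = 0 at a ∈ {-3, 2}; ∂U/∂b = -12b(b - 1)(b + 2) = 0 at b ∈ {-2, 0, 1}.
The Hessian is diagonal: diag(U_aa, U_bb). Second derivatives: U_aa(-3)=-30, U_aa(2)=30; U_bb(-2)=-72, U_bb(0)=24, U_bb(1)=-36.
Local maxima occur where both diagonal entries negative: (-3, -2), (-3, 1). Count: 2.

2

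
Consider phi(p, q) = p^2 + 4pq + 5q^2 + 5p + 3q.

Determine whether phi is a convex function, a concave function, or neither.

convex

phi is quadratic, so its Hessian is the constant matrix H = [[2, 4], [4, 10]].
det(H) = 4, tr(H) = 12.
det(H) > 0 and tr(H) > 0, so H is positive definite everywhere: convex.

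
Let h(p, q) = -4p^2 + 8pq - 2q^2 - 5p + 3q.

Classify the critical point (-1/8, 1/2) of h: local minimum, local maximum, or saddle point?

saddle point

The Hessian of h is constant: H = [[-8, 8], [8, -4]].
det(H) = (-8)·(-4) − 8² = -32.
Since det(H) < 0, H is indefinite and the critical point is a saddle point.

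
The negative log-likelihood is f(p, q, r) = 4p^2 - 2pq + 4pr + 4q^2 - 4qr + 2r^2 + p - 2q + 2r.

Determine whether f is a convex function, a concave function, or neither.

convex

f is quadratic, so its Hessian is the constant matrix H = [[8, -2, 4], [-2, 8, -4], [4, -4, 4]].
Leading principal minors: 8, 60, 48.
All positive ⇒ H ≻ 0 ⇒ convex.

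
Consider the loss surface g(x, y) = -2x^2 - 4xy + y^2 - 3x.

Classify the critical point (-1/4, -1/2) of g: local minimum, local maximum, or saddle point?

saddle point

The Hessian of g is constant: H = [[-4, -4], [-4, 2]].
det(H) = (-4)·2 − (-4)² = -24.
Since det(H) < 0, H is indefinite and the critical point is a saddle point.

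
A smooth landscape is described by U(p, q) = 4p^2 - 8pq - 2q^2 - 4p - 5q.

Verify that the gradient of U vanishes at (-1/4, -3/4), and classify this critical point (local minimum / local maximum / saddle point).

∇U = (8p - 8q - 4, -8p - 4q - 5); substituting (-1/4, -3/4) gives ∇U = (0, 0), so (-1/4, -3/4) is indeed a critical point.
The Hessian of U is constant: H = [[8, -8], [-8, -4]].
det(H) = 8·(-4) − (-8)² = -96.
Since det(H) < 0, H is indefinite and the critical point is a saddle point.

saddle point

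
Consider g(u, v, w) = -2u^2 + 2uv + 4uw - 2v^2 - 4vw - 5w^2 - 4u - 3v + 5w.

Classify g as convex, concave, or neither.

g is quadratic, so its Hessian is the constant matrix H = [[-4, 2, 4], [2, -4, -4], [4, -4, -10]].
Leading principal minors: -4, 12, -56.
Signs alternate −, +, − ⇒ H ≺ 0 ⇒ concave.

concave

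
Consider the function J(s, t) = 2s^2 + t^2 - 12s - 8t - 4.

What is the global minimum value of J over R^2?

-38

J(s,t) separates as P(s) + Q(t) − 4, so its minimum is min P + min Q − 4.
P'(s) = 4s - 12 vanishes at s ∈ {3}; Q'(t) = 2(t - 4) vanishes at t ∈ {4}.
Local minima of P (where P''>0): P(3)=-18. Local minima of Q: Q(4)=-16.
So the global minimum of J is P(3) + Q(4) − 4 = -18 − 16 − 4 = -38, attained at (3, 4).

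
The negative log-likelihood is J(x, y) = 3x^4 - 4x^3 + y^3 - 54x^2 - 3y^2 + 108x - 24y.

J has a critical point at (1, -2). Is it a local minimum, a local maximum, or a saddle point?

local maximum

The mixed partial ∂²J/∂x∂y is 0, so the Hessian at any point is diag(J_xx, J_yy) = diag(12(3x^2 - 2x - 9), 6(y - 1)).
At (1, -2): H = diag(-96, -18).
Both eigenvalues are negative, so H is negative definite: a local maximum.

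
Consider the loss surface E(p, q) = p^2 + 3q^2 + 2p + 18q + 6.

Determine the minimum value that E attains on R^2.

E(p,q) separates as A(p) + B(q) + 6, so its minimum is min A + min B + 6.
A'(p) = 2p + 2 vanishes at p ∈ {-1}; B'(q) = 6q + 18 vanishes at q ∈ {-3}.
Local minima of A (where A''>0): A(-1)=-1. Local minima of B: B(-3)=-27.
So the global minimum of E is A(-1) + B(-3) + 6 = -1 − 27 + 6 = -22, attained at (-1, -3).

-22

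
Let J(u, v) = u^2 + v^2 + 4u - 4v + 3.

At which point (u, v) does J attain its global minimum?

(-2, 2)

J(u,v) separates as P(u) + Q(v) + 3, so its minimum is min P + min Q + 3.
P'(u) = 2u + 4 vanishes at u ∈ {-2}; Q'(v) = 2v - 4 vanishes at v ∈ {2}.
Local minima of P (where P''>0): P(-2)=-4. Local minima of Q: Q(2)=-4.
So the global minimum of J is P(-2) + Q(2) + 3 = -4 − 4 + 3 = -5, attained at (-2, 2).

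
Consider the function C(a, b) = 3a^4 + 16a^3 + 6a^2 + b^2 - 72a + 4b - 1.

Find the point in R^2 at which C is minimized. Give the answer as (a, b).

(1, -2)

C(a,b) separates as P(a) + Q(b) − 1, so its minimum is min P + min Q − 1.
P'(a) = 12(a - 1)(a + 2)(a + 3) vanishes at a ∈ {-3, -2, 1}; Q'(b) = 2b + 4 vanishes at b ∈ {-2}.
Local minima of P (where P''>0): P(-3)=81, P(1)=-47. Local minima of Q: Q(-2)=-4.
So the global minimum of C is P(1) + Q(-2) − 1 = -47 − 4 − 1 = -52, attained at (1, -2).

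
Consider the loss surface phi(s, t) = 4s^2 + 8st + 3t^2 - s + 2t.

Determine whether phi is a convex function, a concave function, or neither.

phi is quadratic, so its Hessian is the constant matrix H = [[8, 8], [8, 6]].
det(H) = -16, tr(H) = 14.
det(H) < 0, so H is indefinite: neither convex nor concave.

neither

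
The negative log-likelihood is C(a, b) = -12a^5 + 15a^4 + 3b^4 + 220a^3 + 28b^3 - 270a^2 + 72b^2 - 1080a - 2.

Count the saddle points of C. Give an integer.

C separates as a function of a plus a function of b, so ∇C=0 decouples.
∂C/∂a = -60(a - 3)(a - 2)(a + 1)(a + 3) = 0 at a ∈ {-3, -1, 2, 3}; ∂C/∂b = 12b(b + 3)(b + 4) = 0 at b ∈ {-4, -3, 0}.
The Hessian is diagonal: diag(C_aa, C_bb). Second derivatives: C_aa(-3)=3600, C_aa(-1)=-1440, C_aa(2)=900, C_aa(3)=-1440; C_bb(-4)=48, C_bb(-3)=-36, C_bb(0)=144.
Saddle points occur where the two diagonal entries have opposite signs: (-3, -3), (-1, -4), (-1, 0), (2, -3), (3, -4), (3, 0). Count: 6.

6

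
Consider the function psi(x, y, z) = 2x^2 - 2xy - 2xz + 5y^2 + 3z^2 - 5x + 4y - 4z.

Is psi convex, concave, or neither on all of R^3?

convex

psi is quadratic, so its Hessian is the constant matrix H = [[4, -2, -2], [-2, 10, 0], [-2, 0, 6]].
Leading principal minors: 4, 36, 176.
All positive ⇒ H ≻ 0 ⇒ convex.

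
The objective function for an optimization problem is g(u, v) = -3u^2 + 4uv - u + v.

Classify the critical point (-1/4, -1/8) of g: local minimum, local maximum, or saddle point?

The Hessian of g is constant: H = [[-6, 4], [4, 0]].
det(H) = (-6)·0 − 4² = -16.
Since det(H) < 0, H is indefinite and the critical point is a saddle point.

saddle point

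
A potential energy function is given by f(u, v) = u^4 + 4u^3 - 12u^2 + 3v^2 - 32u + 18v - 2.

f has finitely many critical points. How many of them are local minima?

f separates as a function of u plus a function of v, so ∇f=0 decouples.
∂f/∂u = 4(u - 2)(u + 1)(u + 4) = 0 at u ∈ {-4, -1, 2}; ∂f/∂v = 6(v + 3) = 0 at v ∈ {-3}.
The Hessian is diagonal: diag(f_uu, f_vv). Second derivatives: f_uu(-4)=72, f_uu(-1)=-36, f_uu(2)=72; f_vv(-3)=6.
Local minima occur where both diagonal entries positive: (-4, -3), (2, -3). Count: 2.

2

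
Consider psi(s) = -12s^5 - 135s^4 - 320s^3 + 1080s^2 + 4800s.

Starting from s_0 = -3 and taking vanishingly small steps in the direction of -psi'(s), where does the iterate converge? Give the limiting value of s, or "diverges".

psi'(s) = -60(s - 2)(s + 2)(s + 4)(s + 5), so psi'(-3) = -600.
Gradient descent moves in the -psi' direction, i.e. s is increasing.
The nearest critical point in that direction is s = -2, where psi'' = 1440 > 0 (a local minimum). The iterate converges there.

-2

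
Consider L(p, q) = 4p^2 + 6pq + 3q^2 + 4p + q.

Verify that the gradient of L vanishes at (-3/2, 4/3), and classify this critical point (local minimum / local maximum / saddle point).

∇L = (8p + 6q + 4, 6p + 6q + 1); substituting (-3/2, 4/3) gives ∇L = (0, 0), so (-3/2, 4/3) is indeed a critical point.
The Hessian of L is constant: H = [[8, 6], [6, 6]].
det(H) = 8·6 − 6² = 12.
det(H) > 0 and tr(H) = 14 > 0, so H is positive definite and the point is a local minimum.

local minimum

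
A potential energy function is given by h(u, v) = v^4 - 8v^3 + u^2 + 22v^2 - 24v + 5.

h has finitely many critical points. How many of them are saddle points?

1

h separates as a function of u plus a function of v, so ∇h=0 decouples.
∂h/∂u = 2u = 0 at u ∈ {0}; ∂h/∂v = 4(v - 3)(v - 2)(v - 1) = 0 at v ∈ {1, 2, 3}.
The Hessian is diagonal: diag(h_uu, h_vv). Second derivatives: h_uu(0)=2; h_vv(1)=8, h_vv(2)=-4, h_vv(3)=8.
Saddle points occur where the two diagonal entries have opposite signs: (0, 2). Count: 1.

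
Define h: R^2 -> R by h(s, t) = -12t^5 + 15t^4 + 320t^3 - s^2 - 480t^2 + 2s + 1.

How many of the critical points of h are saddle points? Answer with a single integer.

h separates as a function of s plus a function of t, so ∇h=0 decouples.
∂h/∂s = -2(s - 1) = 0 at s ∈ {1}; ∂h/∂t = -60t(t - 4)(t - 1)(t + 4) = 0 at t ∈ {-4, 0, 1, 4}.
The Hessian is diagonal: diag(h_ss, h_tt). Second derivatives: h_ss(1)=-2; h_tt(-4)=9600, h_tt(0)=-960, h_tt(1)=900, h_tt(4)=-5760.
Saddle points occur where the two diagonal entries have opposite signs: (1, -4), (1, 1). Count: 2.

2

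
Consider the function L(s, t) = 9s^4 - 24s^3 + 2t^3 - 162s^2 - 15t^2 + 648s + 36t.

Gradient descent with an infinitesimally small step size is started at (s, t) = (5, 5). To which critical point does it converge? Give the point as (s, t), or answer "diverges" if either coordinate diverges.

(3, 3)

L is separable, so gradient descent decouples: s follows -∂L/∂s, t follows -∂L/∂t.
∂L/∂s = 36(s - 3)(s - 2)(s + 3); at s=5 this is 1728, so s decreases.
∂L/∂t = 6(t - 3)(t - 2); at t=5 this is 36, so t decreases.
s converges to its nearest critical value 3 (a local min of the s-part); t converges to 3. The iterate converges to (3, 3).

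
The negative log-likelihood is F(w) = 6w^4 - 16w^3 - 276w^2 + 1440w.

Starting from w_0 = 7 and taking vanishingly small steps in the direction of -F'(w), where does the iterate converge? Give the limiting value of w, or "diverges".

F'(w) = 24(w - 4)(w - 3)(w + 5), so F'(7) = 3456.
Gradient descent moves in the -F' direction, i.e. w is decreasing.
The nearest critical point in that direction is w = 4, where F'' = 216 > 0 (a local minimum). The iterate converges there.

4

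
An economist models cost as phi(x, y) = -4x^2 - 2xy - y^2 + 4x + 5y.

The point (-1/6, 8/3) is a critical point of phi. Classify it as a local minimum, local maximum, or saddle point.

local maximum

The Hessian of phi is constant: H = [[-8, -2], [-2, -2]].
det(H) = (-8)·(-2) − (-2)² = 12.
det(H) > 0 and tr(H) = -10 < 0, so H is negative definite and the point is a local maximum.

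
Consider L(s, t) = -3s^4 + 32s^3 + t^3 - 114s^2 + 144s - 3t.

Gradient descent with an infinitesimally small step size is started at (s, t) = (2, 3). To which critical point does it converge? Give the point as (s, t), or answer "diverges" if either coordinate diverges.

(3, 1)

L is separable, so gradient descent decouples: s follows -∂L/∂s, t follows -∂L/∂t.
∂L/∂s = -12(s - 4)(s - 3)(s - 1); at s=2 this is -24, so s increases.
∂L/∂t = 3(t - 1)(t + 1); at t=3 this is 24, so t decreases.
s converges to its nearest critical value 3 (a local min of the s-part); t converges to 1. The iterate converges to (3, 1).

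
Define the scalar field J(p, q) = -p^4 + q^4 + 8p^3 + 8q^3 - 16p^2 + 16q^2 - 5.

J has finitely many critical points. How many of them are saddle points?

J separates as a function of p plus a function of q, so ∇J=0 decouples.
∂J/∂p = -4p(p - 4)(p - 2) = 0 at p ∈ {0, 2, 4}; ∂J/∂q = 4q(q + 2)(q + 4) = 0 at q ∈ {-4, -2, 0}.
The Hessian is diagonal: diag(J_pp, J_qq). Second derivatives: J_pp(0)=-32, J_pp(2)=16, J_pp(4)=-32; J_qq(-4)=32, J_qq(-2)=-16, J_qq(0)=32.
Saddle points occur where the two diagonal entries have opposite signs: (0, -4), (0, 0), (2, -2), (4, -4), (4, 0). Count: 5.

5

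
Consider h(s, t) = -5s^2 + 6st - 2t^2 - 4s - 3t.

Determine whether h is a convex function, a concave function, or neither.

concave

h is quadratic, so its Hessian is the constant matrix H = [[-10, 6], [6, -4]].
det(H) = 4, tr(H) = -14.
det(H) > 0 and tr(H) < 0, so H is negative definite everywhere: concave.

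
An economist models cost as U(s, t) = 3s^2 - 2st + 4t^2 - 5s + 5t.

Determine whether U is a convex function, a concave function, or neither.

U is quadratic, so its Hessian is the constant matrix H = [[6, -2], [-2, 8]].
det(H) = 44, tr(H) = 14.
det(H) > 0 and tr(H) > 0, so H is positive definite everywhere: convex.

convex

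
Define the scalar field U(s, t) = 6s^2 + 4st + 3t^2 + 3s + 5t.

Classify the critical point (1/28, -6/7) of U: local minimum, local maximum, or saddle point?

local minimum

The Hessian of U is constant: H = [[12, 4], [4, 6]].
det(H) = 12·6 − 4² = 56.
det(H) > 0 and tr(H) = 18 > 0, so H is positive definite and the point is a local minimum.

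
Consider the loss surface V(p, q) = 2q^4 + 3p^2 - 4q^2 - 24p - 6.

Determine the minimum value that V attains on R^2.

-56

V(p,q) separates as A(p) + B(q) − 6, so its minimum is min A + min B − 6.
A'(p) = 6p - 24 vanishes at p ∈ {4}; B'(q) = 8q(q - 1)(q + 1) vanishes at q ∈ {-1, 0, 1}.
Local minima of A (where A''>0): A(4)=-48. Local minima of B: B(-1)=-2, B(1)=-2.
So the global minimum of V is A(4) + B(-1) − 6 = -48 − 2 − 6 = -56, attained at (4, -1).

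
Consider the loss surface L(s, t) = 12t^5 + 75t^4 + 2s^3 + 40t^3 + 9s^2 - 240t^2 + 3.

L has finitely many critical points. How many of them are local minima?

2

L separates as a function of s plus a function of t, so ∇L=0 decouples.
∂L/∂s = 6s(s + 3) = 0 at s ∈ {-3, 0}; ∂L/∂t = 60t(t - 1)(t + 2)(t + 4) = 0 at t ∈ {-4, -2, 0, 1}.
The Hessian is diagonal: diag(L_ss, L_tt). Second derivatives: L_ss(-3)=-18, L_ss(0)=18; L_tt(-4)=-2400, L_tt(-2)=720, L_tt(0)=-480, L_tt(1)=900.
Local minima occur where both diagonal entries positive: (0, -2), (0, 1). Count: 2.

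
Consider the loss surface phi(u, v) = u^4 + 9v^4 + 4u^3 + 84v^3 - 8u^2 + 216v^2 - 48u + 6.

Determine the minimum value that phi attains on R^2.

-74

phi(u,v) separates as P(u) + Q(v) + 6, so its minimum is min P + min Q + 6.
P'(u) = 4(u - 2)(u + 2)(u + 3) vanishes at u ∈ {-3, -2, 2}; Q'(v) = 36v(v + 3)(v + 4) vanishes at v ∈ {-4, -3, 0}.
Local minima of P (where P''>0): P(-3)=45, P(2)=-80. Local minima of Q: Q(-4)=384, Q(0)=0.
So the global minimum of phi is P(2) + Q(0) + 6 = -80 + 0 + 6 = -74, attained at (2, 0).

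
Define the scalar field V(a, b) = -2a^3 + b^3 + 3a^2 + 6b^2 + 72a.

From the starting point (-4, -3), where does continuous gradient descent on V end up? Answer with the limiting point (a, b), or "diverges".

(-3, 0)

V is separable, so gradient descent decouples: a follows -∂V/∂a, b follows -∂V/∂b.
∂V/∂a = -6(a - 4)(a + 3); at a=-4 this is -48, so a increases.
∂V/∂b = 3b(b + 4); at b=-3 this is -9, so b increases.
a converges to its nearest critical value -3 (a local min of the a-part); b converges to 0. The iterate converges to (-3, 0).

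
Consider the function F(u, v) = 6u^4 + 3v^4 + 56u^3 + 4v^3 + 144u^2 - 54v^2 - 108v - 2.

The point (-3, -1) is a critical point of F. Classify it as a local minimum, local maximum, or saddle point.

local maximum

The mixed partial ∂²F/∂u∂v is 0, so the Hessian at any point is diag(F_uu, F_vv) = diag(24(3u^2 + 14u + 12), 12(3v^2 + 2v - 9)).
At (-3, -1): H = diag(-72, -96).
Both eigenvalues are negative, so H is negative definite: a local maximum.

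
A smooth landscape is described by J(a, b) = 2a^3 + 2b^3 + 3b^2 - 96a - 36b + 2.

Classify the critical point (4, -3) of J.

saddle point

The mixed partial ∂²J/∂a∂b is 0, so the Hessian at any point is diag(J_aa, J_bb) = diag(12a, 6(2b + 1)).
At (4, -3): H = diag(48, -30).
The eigenvalues have opposite signs, so H is indefinite: a saddle point.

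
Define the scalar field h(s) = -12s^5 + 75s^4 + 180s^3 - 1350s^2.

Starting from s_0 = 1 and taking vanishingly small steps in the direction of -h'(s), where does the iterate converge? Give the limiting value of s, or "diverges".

h'(s) = -60s(s - 5)(s - 3)(s + 3), so h'(1) = -1920.
Gradient descent moves in the -h' direction, i.e. s is increasing.
The nearest critical point in that direction is s = 3, where h'' = 2160 > 0 (a local minimum). The iterate converges there.

3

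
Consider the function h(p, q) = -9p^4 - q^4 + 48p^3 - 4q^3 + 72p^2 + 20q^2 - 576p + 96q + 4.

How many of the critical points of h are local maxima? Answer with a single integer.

h separates as a function of p plus a function of q, so ∇h=0 decouples.
∂h/∂p = -36(p - 4)(p - 2)(p + 2) = 0 at p ∈ {-2, 2, 4}; ∂h/∂q = -4(q - 3)(q + 2)(q + 4) = 0 at q ∈ {-4, -2, 3}.
The Hessian is diagonal: diag(h_pp, h_qq). Second derivatives: h_pp(-2)=-864, h_pp(2)=288, h_pp(4)=-432; h_qq(-4)=-56, h_qq(-2)=40, h_qq(3)=-140.
Local maxima occur where both diagonal entries negative: (-2, -4), (-2, 3), (4, -4), (4, 3). Count: 4.

4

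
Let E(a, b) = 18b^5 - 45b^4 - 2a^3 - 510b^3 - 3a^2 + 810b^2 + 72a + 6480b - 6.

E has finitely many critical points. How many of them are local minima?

E separates as a function of a plus a function of b, so ∇E=0 decouples.
∂E/∂a = -6(a - 3)(a + 4) = 0 at a ∈ {-4, 3}; ∂E/∂b = 90(b - 4)(b - 3)(b + 2)(b + 3) = 0 at b ∈ {-3, -2, 3, 4}.
The Hessian is diagonal: diag(E_aa, E_bb). Second derivatives: E_aa(-4)=42, E_aa(3)=-42; E_bb(-3)=-3780, E_bb(-2)=2700, E_bb(3)=-2700, E_bb(4)=3780.
Local minima occur where both diagonal entries positive: (-4, -2), (-4, 4). Count: 2.

2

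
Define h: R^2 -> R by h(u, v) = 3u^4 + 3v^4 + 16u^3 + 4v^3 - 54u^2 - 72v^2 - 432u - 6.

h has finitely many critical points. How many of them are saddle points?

4

h separates as a function of u plus a function of v, so ∇h=0 decouples.
∂h/∂u = 12(u - 3)(u + 3)(u + 4) = 0 at u ∈ {-4, -3, 3}; ∂h/∂v = 12v(v - 3)(v + 4) = 0 at v ∈ {-4, 0, 3}.
The Hessian is diagonal: diag(h_uu, h_vv). Second derivatives: h_uu(-4)=84, h_uu(-3)=-72, h_uu(3)=504; h_vv(-4)=336, h_vv(0)=-144, h_vv(3)=252.
Saddle points occur where the two diagonal entries have opposite signs: (-4, 0), (-3, -4), (-3, 3), (3, 0). Count: 4.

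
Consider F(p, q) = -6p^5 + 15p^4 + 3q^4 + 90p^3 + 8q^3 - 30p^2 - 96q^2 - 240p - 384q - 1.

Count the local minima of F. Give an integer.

F separates as a function of p plus a function of q, so ∇F=0 decouples.
∂F/∂p = -30(p - 4)(p - 1)(p + 1)(p + 2) = 0 at p ∈ {-2, -1, 1, 4}; ∂F/∂q = 12(q - 4)(q + 2)(q + 4) = 0 at q ∈ {-4, -2, 4}.
The Hessian is diagonal: diag(F_pp, F_qq). Second derivatives: F_pp(-2)=540, F_pp(-1)=-300, F_pp(1)=540, F_pp(4)=-2700; F_qq(-4)=192, F_qq(-2)=-144, F_qq(4)=576.
Local minima occur where both diagonal entries positive: (-2, -4), (-2, 4), (1, -4), (1, 4). Count: 4.

4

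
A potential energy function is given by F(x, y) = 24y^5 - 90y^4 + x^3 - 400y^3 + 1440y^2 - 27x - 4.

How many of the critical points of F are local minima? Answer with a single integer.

2

F separates as a function of x plus a function of y, so ∇F=0 decouples.
∂F/∂x = 3(x - 3)(x + 3) = 0 at x ∈ {-3, 3}; ∂F/∂y = 120y(y - 4)(y - 2)(y + 3) = 0 at y ∈ {-3, 0, 2, 4}.
The Hessian is diagonal: diag(F_xx, F_yy). Second derivatives: F_xx(-3)=-18, F_xx(3)=18; F_yy(-3)=-12600, F_yy(0)=2880, F_yy(2)=-2400, F_yy(4)=6720.
Local minima occur where both diagonal entries positive: (3, 0), (3, 4). Count: 2.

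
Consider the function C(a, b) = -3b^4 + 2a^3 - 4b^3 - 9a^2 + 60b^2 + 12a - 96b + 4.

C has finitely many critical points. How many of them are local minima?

1

C separates as a function of a plus a function of b, so ∇C=0 decouples.
∂C/∂a = 6(a - 2)(a - 1) = 0 at a ∈ {1, 2}; ∂C/∂b = -12(b - 2)(b - 1)(b + 4) = 0 at b ∈ {-4, 1, 2}.
The Hessian is diagonal: diag(C_aa, C_bb). Second derivatives: C_aa(1)=-6, C_aa(2)=6; C_bb(-4)=-360, C_bb(1)=60, C_bb(2)=-72.
Local minima occur where both diagonal entries positive: (2, 1). Count: 1.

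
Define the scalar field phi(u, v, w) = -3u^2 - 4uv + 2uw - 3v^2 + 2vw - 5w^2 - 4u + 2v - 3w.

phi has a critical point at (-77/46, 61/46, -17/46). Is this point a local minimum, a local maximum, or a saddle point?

local maximum

The Hessian is constant: H = [[-6, -4, 2], [-4, -6, 2], [2, 2, -10]].
Leading principal minors: Δ₁ = -6, Δ₂ = 20, Δ₃ = -184.
The minors alternate sign starting negative (−, +, −), so H is negative definite: a local maximum.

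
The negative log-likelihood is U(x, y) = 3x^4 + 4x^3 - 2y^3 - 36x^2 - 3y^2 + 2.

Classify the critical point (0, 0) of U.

The mixed partial ∂²U/∂x∂y is 0, so the Hessian at any point is diag(U_xx, U_yy) = diag(12(3x^2 + 2x - 6), -6(2y + 1)).
At (0, 0): H = diag(-72, -6).
Both eigenvalues are negative, so H is negative definite: a local maximum.

local maximum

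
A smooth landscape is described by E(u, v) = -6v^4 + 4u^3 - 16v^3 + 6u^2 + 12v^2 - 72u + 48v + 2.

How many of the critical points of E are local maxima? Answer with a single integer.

2

E separates as a function of u plus a function of v, so ∇E=0 decouples.
∂E/∂u = 12(u - 2)(u + 3) = 0 at u ∈ {-3, 2}; ∂E/∂v = -24(v - 1)(v + 1)(v + 2) = 0 at v ∈ {-2, -1, 1}.
The Hessian is diagonal: diag(E_uu, E_vv). Second derivatives: E_uu(-3)=-60, E_uu(2)=60; E_vv(-2)=-72, E_vv(-1)=48, E_vv(1)=-144.
Local maxima occur where both diagonal entries negative: (-3, -2), (-3, 1). Count: 2.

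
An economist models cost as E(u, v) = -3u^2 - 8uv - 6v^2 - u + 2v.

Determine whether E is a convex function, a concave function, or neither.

concave

E is quadratic, so its Hessian is the constant matrix H = [[-6, -8], [-8, -12]].
det(H) = 8, tr(H) = -18.
det(H) > 0 and tr(H) < 0, so H is negative definite everywhere: concave.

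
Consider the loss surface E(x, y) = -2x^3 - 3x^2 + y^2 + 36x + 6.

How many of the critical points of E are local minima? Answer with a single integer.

1

E separates as a function of x plus a function of y, so ∇E=0 decouples.
∂E/∂x = -6(x - 2)(x + 3) = 0 at x ∈ {-3, 2}; ∂E/∂y = 2y = 0 at y ∈ {0}.
The Hessian is diagonal: diag(E_xx, E_yy). Second derivatives: E_xx(-3)=30, E_xx(2)=-30; E_yy(0)=2.
Local minima occur where both diagonal entries positive: (-3, 0). Count: 1.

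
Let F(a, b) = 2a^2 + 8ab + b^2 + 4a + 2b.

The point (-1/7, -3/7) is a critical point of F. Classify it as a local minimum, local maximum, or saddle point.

The Hessian of F is constant: H = [[4, 8], [8, 2]].
det(H) = 4·2 − 8² = -56.
Since det(H) < 0, H is indefinite and the critical point is a saddle point.

saddle point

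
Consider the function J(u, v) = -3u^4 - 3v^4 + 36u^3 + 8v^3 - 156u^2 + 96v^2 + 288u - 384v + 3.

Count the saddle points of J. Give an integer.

J separates as a function of u plus a function of v, so ∇J=0 decouples.
∂J/∂u = -12(u - 4)(u - 3)(u - 2) = 0 at u ∈ {2, 3, 4}; ∂J/∂v = -12(v - 4)(v - 2)(v + 4) = 0 at v ∈ {-4, 2, 4}.
The Hessian is diagonal: diag(J_uu, J_vv). Second derivatives: J_uu(2)=-24, J_uu(3)=12, J_uu(4)=-24; J_vv(-4)=-576, J_vv(2)=144, J_vv(4)=-192.
Saddle points occur where the two diagonal entries have opposite signs: (2, 2), (3, -4), (3, 4), (4, 2). Count: 4.

4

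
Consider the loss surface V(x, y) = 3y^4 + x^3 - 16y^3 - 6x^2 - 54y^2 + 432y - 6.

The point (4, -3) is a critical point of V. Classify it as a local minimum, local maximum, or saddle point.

The mixed partial ∂²V/∂x∂y is 0, so the Hessian at any point is diag(V_xx, V_yy) = diag(6(x - 2), 12(3y^2 - 8y - 9)).
At (4, -3): H = diag(12, 504).
Both eigenvalues are positive, so H is positive definite: a local minimum.

local minimum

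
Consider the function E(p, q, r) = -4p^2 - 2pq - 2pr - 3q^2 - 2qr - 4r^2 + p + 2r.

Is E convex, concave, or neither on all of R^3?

concave

E is quadratic, so its Hessian is the constant matrix H = [[-8, -2, -2], [-2, -6, -2], [-2, -2, -8]].
Leading principal minors: -8, 44, -312.
Signs alternate −, +, − ⇒ H ≺ 0 ⇒ concave.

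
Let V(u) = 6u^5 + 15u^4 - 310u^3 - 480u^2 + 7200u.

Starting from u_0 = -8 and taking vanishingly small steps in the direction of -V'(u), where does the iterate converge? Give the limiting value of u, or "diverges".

V'(u) = 30(u - 4)(u - 3)(u + 4)(u + 5), so V'(-8) = 47520.
Gradient descent moves in the -V' direction, i.e. u is decreasing.
There is no critical point below u=-8, and V' keeps the same sign, so the iterate runs off to −∞.

diverges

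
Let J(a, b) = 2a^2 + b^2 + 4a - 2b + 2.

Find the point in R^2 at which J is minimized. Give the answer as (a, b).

(-1, 1)

J(a,b) separates as P(a) + Q(b) + 2, so its minimum is min P + min Q + 2.
P'(a) = 4a + 4 vanishes at a ∈ {-1}; Q'(b) = 2b - 2 vanishes at b ∈ {1}.
Local minima of P (where P''>0): P(-1)=-2. Local minima of Q: Q(1)=-1.
So the global minimum of J is P(-1) + Q(1) + 2 = -2 − 1 + 2 = -1, attained at (-1, 1).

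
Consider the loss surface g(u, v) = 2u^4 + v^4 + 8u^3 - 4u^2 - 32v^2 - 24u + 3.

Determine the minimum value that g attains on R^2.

g(u,v) separates as P(u) + Q(v) + 3, so its minimum is min P + min Q + 3.
P'(u) = 8(u - 1)(u + 1)(u + 3) vanishes at u ∈ {-3, -1, 1}; Q'(v) = 4v(v - 4)(v + 4) vanishes at v ∈ {-4, 0, 4}.
Local minima of P (where P''>0): P(-3)=-18, P(1)=-18. Local minima of Q: Q(-4)=-256, Q(4)=-256.
So the global minimum of g is P(-3) + Q(-4) + 3 = -18 − 256 + 3 = -271, attained at (-3, -4).

-271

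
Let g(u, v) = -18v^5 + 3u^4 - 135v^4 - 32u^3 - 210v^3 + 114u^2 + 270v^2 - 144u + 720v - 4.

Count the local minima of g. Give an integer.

g separates as a function of u plus a function of v, so ∇g=0 decouples.
∂g/∂u = 12(u - 4)(u - 3)(u - 1) = 0 at u ∈ {1, 3, 4}; ∂g/∂v = -90(v - 1)(v + 1)(v + 2)(v + 4) = 0 at v ∈ {-4, -2, -1, 1}.
The Hessian is diagonal: diag(g_uu, g_vv). Second derivatives: g_uu(1)=72, g_uu(3)=-24, g_uu(4)=36; g_vv(-4)=2700, g_vv(-2)=-540, g_vv(-1)=540, g_vv(1)=-2700.
Local minima occur where both diagonal entries positive: (1, -4), (1, -1), (4, -4), (4, -1). Count: 4.

4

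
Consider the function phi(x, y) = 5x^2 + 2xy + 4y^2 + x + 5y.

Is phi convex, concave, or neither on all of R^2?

phi is quadratic, so its Hessian is the constant matrix H = [[10, 2], [2, 8]].
det(H) = 76, tr(H) = 18.
det(H) > 0 and tr(H) > 0, so H is positive definite everywhere: convex.

convex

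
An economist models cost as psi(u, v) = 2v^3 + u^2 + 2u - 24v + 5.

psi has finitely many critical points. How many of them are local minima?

psi separates as a function of u plus a function of v, so ∇psi=0 decouples.
∂psi/∂u = 2(u + 1) = 0 at u ∈ {-1}; ∂psi/∂v = 6(v - 2)(v + 2) = 0 at v ∈ {-2, 2}.
The Hessian is diagonal: diag(psi_uu, psi_vv). Second derivatives: psi_uu(-1)=2; psi_vv(-2)=-24, psi_vv(2)=24.
Local minima occur where both diagonal entries positive: (-1, 2). Count: 1.

1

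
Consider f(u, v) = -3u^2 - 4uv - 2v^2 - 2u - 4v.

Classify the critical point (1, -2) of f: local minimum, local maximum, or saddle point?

The Hessian of f is constant: H = [[-6, -4], [-4, -4]].
det(H) = (-6)·(-4) − (-4)² = 8.
det(H) > 0 and tr(H) = -10 < 0, so H is negative definite and the point is a local maximum.

local maximum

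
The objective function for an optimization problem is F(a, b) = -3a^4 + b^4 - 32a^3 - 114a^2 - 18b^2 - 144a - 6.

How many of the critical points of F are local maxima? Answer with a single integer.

2

F separates as a function of a plus a function of b, so ∇F=0 decouples.
∂F/∂a = -12(a + 1)(a + 3)(a + 4) = 0 at a ∈ {-4, -3, -1}; ∂F/∂b = 4b(b - 3)(b + 3) = 0 at b ∈ {-3, 0, 3}.
The Hessian is diagonal: diag(F_aa, F_bb). Second derivatives: F_aa(-4)=-36, F_aa(-3)=24, F_aa(-1)=-72; F_bb(-3)=72, F_bb(0)=-36, F_bb(3)=72.
Local maxima occur where both diagonal entries negative: (-4, 0), (-1, 0). Count: 2.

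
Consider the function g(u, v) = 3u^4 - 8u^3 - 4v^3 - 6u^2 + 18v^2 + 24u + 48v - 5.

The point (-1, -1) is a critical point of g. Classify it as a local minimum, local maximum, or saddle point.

local minimum

The mixed partial ∂²g/∂u∂v is 0, so the Hessian at any point is diag(g_uu, g_vv) = diag(12(3u^2 - 4u - 1), 12(-2v + 3)).
At (-1, -1): H = diag(72, 60).
Both eigenvalues are positive, so H is positive definite: a local minimum.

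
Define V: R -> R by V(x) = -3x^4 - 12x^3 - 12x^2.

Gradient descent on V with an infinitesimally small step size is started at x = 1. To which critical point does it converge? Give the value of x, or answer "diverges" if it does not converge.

V'(x) = -12x(x + 1)(x + 2), so V'(1) = -72.
Gradient descent moves in the -V' direction, i.e. x is increasing.
There is no critical point above x=1, and V' keeps the same sign, so the iterate runs off to +∞.

diverges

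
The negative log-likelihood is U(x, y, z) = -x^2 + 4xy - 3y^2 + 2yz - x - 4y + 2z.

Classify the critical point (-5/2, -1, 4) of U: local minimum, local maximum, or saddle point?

The Hessian is constant: H = [[-2, 4, 0], [4, -6, 2], [0, 2, 0]].
Leading principal minors: Δ₁ = -2, Δ₂ = -4, Δ₃ = 8.
The minors fit neither the all-positive nor the alternating-sign pattern, so H is indefinite: a saddle point.

saddle point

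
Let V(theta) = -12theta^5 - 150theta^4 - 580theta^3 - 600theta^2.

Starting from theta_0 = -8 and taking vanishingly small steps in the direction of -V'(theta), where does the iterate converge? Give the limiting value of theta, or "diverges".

V'(theta) = -60theta(theta + 1)(theta + 4)(theta + 5), so V'(-8) = -40320.
Gradient descent moves in the -V' direction, i.e. theta is increasing.
The nearest critical point in that direction is theta = -5, where V'' = 1200 > 0 (a local minimum). The iterate converges there.

-5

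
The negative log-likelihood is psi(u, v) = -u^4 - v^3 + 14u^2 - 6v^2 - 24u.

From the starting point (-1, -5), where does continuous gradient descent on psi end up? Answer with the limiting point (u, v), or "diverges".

(1, -4)

psi is separable, so gradient descent decouples: u follows -∂psi/∂u, v follows -∂psi/∂v.
∂psi/∂u = -4(u - 2)(u - 1)(u + 3); at u=-1 this is -48, so u increases.
∂psi/∂v = -3v(v + 4); at v=-5 this is -15, so v increases.
u converges to its nearest critical value 1 (a local min of the u-part); v converges to -4. The iterate converges to (1, -4).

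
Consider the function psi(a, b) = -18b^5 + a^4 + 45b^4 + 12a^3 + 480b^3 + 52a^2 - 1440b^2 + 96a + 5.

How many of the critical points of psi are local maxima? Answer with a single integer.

psi separates as a function of a plus a function of b, so ∇psi=0 decouples.
∂psi/∂a = 4(a + 2)(a + 3)(a + 4) = 0 at a ∈ {-4, -3, -2}; ∂psi/∂b = -90b(b - 4)(b - 2)(b + 4) = 0 at b ∈ {-4, 0, 2, 4}.
The Hessian is diagonal: diag(psi_aa, psi_bb). Second derivatives: psi_aa(-4)=8, psi_aa(-3)=-4, psi_aa(-2)=8; psi_bb(-4)=17280, psi_bb(0)=-2880, psi_bb(2)=2160, psi_bb(4)=-5760.
Local maxima occur where both diagonal entries negative: (-3, 0), (-3, 4). Count: 2.

2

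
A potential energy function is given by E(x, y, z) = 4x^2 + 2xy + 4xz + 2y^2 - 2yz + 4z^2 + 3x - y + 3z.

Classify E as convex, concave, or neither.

convex

E is quadratic, so its Hessian is the constant matrix H = [[8, 2, 4], [2, 4, -2], [4, -2, 8]].
Leading principal minors: 8, 28, 96.
All positive ⇒ H ≻ 0 ⇒ convex.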